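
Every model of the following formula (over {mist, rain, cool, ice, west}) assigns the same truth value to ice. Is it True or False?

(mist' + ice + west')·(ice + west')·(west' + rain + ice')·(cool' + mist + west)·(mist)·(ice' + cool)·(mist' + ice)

True

Suppose ice = 0.
The clause (west') is unit, so west = 0.
The clause (mist) is unit, so mist = 1.
Now (mist') is unsatisfied and unit — conflict.
So every satisfying assignment has ice = True.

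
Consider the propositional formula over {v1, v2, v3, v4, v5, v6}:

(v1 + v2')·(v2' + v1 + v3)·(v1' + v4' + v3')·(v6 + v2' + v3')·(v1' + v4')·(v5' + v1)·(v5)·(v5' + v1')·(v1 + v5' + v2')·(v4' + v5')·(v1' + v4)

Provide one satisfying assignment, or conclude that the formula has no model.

UNSATISFIABLE

The clause (v5) is unit, so v5 = 1.
The clause (v1) is unit, so v1 = 1.
But (v1') is also a unit clause — contradiction.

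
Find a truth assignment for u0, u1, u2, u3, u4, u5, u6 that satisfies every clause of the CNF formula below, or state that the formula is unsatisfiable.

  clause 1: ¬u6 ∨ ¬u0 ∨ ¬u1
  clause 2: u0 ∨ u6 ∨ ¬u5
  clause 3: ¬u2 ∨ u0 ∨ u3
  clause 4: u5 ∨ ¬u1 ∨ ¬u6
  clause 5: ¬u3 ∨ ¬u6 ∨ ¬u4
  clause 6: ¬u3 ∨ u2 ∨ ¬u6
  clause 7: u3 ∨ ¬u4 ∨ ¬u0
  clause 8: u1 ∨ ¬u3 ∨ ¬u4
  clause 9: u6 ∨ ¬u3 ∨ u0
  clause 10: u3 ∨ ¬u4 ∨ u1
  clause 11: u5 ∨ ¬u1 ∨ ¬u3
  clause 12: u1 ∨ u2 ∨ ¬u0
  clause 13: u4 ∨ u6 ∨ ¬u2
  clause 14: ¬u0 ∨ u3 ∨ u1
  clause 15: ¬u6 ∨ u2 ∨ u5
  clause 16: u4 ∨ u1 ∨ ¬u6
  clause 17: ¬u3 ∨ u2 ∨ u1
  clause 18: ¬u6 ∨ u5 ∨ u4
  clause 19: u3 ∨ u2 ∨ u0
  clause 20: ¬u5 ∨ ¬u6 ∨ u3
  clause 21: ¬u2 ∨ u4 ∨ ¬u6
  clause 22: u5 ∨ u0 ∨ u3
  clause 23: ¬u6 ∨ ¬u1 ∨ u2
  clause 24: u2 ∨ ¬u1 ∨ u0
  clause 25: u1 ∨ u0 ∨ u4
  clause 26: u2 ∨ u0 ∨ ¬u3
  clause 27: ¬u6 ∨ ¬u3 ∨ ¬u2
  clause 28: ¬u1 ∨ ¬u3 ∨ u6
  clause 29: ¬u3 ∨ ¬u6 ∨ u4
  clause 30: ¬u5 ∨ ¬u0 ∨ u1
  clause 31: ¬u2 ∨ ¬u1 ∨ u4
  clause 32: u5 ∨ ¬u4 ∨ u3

Branch on u6: set u6 = False.
Branch on u0: set u0 = True.
Branch on u3: set u3 = False.
(¬u4) alone gives u4 = False.
(¬u2) alone gives u2 = False.
(u1) alone gives u1 = True.
No clause remains; u5 is free.

u0: True, u1: True, u2: False, u3: False, u4: False, u5: False, u6: False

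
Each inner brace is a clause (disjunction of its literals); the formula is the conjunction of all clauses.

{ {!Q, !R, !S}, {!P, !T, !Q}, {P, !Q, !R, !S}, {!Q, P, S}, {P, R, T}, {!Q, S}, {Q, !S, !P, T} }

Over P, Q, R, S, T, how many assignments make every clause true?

There are 2^5 = 32 truth assignments over (P, Q, R, S, T).
Split on S. With S = true, the clauses containing S are satisfied and !S drops from the rest; 7 of the 2^4 = 16 assignments to the other variables satisfy what remains.
With S = false, by the same count on the reduced clause set, 7 assignments work.
(One model: P=F, Q=F, R=F, S=F, T=T.)
Total: 7 + 7 = 14.

14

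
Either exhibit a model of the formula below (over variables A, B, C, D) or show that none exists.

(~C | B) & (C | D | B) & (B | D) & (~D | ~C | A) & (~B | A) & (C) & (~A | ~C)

UNSATISFIABLE

Unit clause (C) forces C = 1.
Unit clause (B) forces B = 1.
Unit clause (A) forces A = 1.
But (~A) is also a unit clause — contradiction.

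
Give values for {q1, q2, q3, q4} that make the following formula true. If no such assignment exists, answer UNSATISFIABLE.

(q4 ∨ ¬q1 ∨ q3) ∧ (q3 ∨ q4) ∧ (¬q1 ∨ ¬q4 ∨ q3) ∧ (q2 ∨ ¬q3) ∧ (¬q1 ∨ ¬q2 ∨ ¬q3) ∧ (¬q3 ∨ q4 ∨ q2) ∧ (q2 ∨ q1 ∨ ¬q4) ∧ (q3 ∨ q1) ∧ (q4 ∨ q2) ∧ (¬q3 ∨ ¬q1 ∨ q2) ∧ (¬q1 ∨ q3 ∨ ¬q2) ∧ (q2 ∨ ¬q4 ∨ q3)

Branch on q3: set q3 = True.
From the singleton clause (q2), q2 = True.
From the singleton clause (¬q1), q1 = False.
No clause remains; q4 is free.

q1=False,  q2=True,  q3=True,  q4=False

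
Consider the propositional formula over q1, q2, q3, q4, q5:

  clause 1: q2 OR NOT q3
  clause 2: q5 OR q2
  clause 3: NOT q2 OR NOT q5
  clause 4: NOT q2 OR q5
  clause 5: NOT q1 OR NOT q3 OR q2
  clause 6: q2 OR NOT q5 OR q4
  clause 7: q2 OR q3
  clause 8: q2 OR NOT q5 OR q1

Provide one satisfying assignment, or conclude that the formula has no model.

UNSATISFIABLE

Try q2 = true.
From the singleton clause (NOT q5), q5 = false.
Now (q5) is unsatisfied and unit — conflict.
That branch fails; take q2 = false instead.
From the singleton clause (NOT q3), q3 = false.
Now (q3) is unsatisfied and unit — conflict.
Neither q2 = true nor q2 = false works.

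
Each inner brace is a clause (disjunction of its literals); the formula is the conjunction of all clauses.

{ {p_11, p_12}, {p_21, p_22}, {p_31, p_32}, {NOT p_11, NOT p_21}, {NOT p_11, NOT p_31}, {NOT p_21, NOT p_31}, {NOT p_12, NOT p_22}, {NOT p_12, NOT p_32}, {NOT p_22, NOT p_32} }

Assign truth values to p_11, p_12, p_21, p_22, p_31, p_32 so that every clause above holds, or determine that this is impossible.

Suppose p_11 = true.
The clause (NOT p_21) is unit, so p_21 = false.
The clause (p_22) is unit, so p_22 = true.
The clause (NOT p_31) is unit, so p_31 = false.
The clause (p_32) is unit, so p_32 = true.
Now (NOT p_32) is unsatisfied and unit — conflict.
That branch fails; take p_11 = false instead.
The clause (p_12) is unit, so p_12 = true.
The clause (NOT p_22) is unit, so p_22 = false.
The clause (p_21) is unit, so p_21 = true.
The clause (NOT p_31) is unit, so p_31 = false.
The clause (p_32) is unit, so p_32 = true.
Now (NOT p_32) is unsatisfied and unit — conflict.
Either choice for p_11 ends in contradiction.

UNSATISFIABLE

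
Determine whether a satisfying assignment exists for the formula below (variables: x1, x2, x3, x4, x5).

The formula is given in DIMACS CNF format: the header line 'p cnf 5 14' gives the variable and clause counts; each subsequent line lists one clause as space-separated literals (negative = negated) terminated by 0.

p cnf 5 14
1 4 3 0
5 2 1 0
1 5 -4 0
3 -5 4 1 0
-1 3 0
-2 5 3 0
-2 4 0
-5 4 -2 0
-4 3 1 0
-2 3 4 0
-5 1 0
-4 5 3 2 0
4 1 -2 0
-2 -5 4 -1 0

Satisfiable

Suppose x1 = True.
Unit clause (x3) forces x3 = True.
Suppose x2 = True.
Unit clause (x4) forces x4 = True.
Every clause is now satisfied; x5 is unconstrained.
A satisfying assignment: x1: True, x2: True, x3: True, x4: True, x5: True.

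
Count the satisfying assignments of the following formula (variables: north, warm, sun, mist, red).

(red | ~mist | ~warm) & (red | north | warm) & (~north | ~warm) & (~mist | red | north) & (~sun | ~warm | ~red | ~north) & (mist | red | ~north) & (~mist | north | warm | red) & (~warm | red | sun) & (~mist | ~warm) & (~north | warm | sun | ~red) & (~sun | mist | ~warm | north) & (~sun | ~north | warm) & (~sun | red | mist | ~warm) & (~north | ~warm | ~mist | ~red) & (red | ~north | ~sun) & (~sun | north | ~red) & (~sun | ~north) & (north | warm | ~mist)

3

There are 2^5 = 32 truth assignments over (north, warm, sun, mist, red).
Split on red. With red = 1, the clauses containing red are satisfied and ~red drops from the rest; 2 of the 2^4 = 16 assignments to the other variables satisfy what remains.
With red = 0, by the same count on the reduced clause set, 1 assignment works.
Total: 2 + 1 = 3.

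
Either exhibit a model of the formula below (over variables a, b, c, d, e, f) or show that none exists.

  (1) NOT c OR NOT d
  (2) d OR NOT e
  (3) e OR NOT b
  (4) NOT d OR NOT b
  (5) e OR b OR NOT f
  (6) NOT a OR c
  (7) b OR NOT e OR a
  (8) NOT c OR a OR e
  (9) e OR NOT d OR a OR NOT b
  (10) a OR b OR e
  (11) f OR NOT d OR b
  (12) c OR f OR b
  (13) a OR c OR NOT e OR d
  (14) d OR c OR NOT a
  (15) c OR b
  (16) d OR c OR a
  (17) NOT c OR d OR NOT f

a: true, b: false, c: true, d: false, e: false, f: false

Suppose c = true.
From the singleton clause (NOT d), d = false.
From the singleton clause (NOT e), e = false.
From the singleton clause (NOT b), b = false.
From the singleton clause (NOT f), f = false.
From the singleton clause (a), a = true.
All clauses are satisfied.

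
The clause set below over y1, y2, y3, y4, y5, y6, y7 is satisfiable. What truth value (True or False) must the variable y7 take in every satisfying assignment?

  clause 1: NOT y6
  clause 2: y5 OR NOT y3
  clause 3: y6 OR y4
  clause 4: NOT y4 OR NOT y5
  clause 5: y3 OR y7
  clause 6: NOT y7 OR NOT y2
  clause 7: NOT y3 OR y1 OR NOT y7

True

Suppose y7 = false.
(NOT y6) alone gives y6 = false.
(y4) alone gives y4 = true.
(NOT y5) alone gives y5 = false.
(NOT y3) alone gives y3 = false.
That conflicts with the unit clause (y3).
So every satisfying assignment has y7 = True.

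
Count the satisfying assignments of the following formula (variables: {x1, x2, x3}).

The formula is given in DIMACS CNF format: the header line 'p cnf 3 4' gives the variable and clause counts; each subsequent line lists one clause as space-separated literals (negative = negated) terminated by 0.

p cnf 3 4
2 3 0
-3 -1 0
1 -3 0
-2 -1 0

There are 2^3 = 8 truth assignments over (x1, x2, x3).
Check each against the 4 clauses (columns in the order x1, x2, x3):
  F F F  ✗ fails (x2 ∨ x3)
  F F T  ✗ fails (x1 ∨ ¬x3)
  F T F  ✓ satisfies all
  F T T  ✗ fails (x1 ∨ ¬x3)
  T F F  ✗ fails (x2 ∨ x3)
  T F T  ✗ fails (¬x3 ∨ ¬x1)
  T T F  ✗ fails (¬x2 ∨ ¬x1)
  T T T  ✗ fails (¬x3 ∨ ¬x1)
1 of the 8 rows is a model.

1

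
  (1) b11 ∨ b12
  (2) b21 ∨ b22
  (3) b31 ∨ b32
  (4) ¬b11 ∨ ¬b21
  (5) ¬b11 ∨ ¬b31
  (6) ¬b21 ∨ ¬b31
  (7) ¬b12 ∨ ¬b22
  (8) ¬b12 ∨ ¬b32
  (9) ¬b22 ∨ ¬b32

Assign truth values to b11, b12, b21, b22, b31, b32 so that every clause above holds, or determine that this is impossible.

UNSATISFIABLE

Try b11 = True.
From the singleton clause (¬b21), b21 = False.
From the singleton clause (b22), b22 = True.
From the singleton clause (¬b31), b31 = False.
From the singleton clause (b32), b32 = True.
But (¬b32) is also a unit clause — contradiction.
Backtrack on b11: now try b11 = False.
From the singleton clause (b12), b12 = True.
From the singleton clause (¬b22), b22 = False.
From the singleton clause (b21), b21 = True.
From the singleton clause (¬b31), b31 = False.
From the singleton clause (b32), b32 = True.
But (¬b32) is also a unit clause — contradiction.
Both values of b11 lead to a conflict.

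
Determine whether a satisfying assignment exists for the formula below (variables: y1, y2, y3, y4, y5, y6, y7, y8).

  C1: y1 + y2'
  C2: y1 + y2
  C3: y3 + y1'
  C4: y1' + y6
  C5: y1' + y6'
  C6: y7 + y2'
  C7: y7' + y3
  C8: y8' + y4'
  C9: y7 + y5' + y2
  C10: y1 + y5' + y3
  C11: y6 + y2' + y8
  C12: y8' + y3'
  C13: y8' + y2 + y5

No, unsatisfiable

Try y1 = 1.
(y3) alone gives y3 = 1.
(y6) alone gives y6 = 1.
Now (y6') is unsatisfied and unit — conflict.
So y1 must be the other value — set y1 = 0.
(y2') alone gives y2 = 0.
Now (y2) is unsatisfied and unit — conflict.
Both values of y1 lead to a conflict.
No assignment satisfies every clause.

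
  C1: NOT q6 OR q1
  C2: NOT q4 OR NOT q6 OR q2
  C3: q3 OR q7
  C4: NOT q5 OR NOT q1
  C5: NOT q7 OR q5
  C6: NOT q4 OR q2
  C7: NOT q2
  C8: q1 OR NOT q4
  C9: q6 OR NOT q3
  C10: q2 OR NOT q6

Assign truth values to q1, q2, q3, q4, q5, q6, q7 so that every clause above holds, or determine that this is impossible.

q1 ↦ false; q2 ↦ false; q3 ↦ false; q4 ↦ false; q5 ↦ true; q6 ↦ false; q7 ↦ true

(NOT q2) alone gives q2 = false.
(NOT q4) alone gives q4 = false.
(NOT q6) alone gives q6 = false.
(NOT q3) alone gives q3 = false.
(q7) alone gives q7 = true.
(q5) alone gives q5 = true.
(NOT q1) alone gives q1 = false.
This assignment satisfies each clause.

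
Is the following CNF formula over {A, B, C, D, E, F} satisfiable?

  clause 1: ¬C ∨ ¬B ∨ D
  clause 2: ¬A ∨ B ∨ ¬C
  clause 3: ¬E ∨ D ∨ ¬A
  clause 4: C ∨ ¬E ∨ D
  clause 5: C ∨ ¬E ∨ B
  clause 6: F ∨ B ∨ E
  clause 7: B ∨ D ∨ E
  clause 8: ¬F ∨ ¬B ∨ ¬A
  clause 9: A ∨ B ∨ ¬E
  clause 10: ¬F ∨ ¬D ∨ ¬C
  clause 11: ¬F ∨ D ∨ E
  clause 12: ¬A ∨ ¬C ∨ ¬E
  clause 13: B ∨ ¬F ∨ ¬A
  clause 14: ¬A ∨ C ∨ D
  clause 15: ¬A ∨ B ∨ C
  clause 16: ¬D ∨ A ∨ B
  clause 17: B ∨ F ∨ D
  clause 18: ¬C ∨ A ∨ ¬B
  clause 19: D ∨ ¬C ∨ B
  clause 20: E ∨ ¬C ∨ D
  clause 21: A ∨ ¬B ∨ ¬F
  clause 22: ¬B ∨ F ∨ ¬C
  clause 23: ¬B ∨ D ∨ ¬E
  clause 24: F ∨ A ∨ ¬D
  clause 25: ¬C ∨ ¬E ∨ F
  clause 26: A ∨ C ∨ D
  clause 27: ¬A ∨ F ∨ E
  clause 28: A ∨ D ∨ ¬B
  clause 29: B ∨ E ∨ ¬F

Branch on C: set C = False.
Branch on E: set E = True.
(D) alone gives D = True.
(B) alone gives B = True.
Branch on F: set F = False.
(A) alone gives A = True.
This assignment satisfies each clause.
A satisfying assignment: A ↦ True,  B ↦ True,  C ↦ False,  D ↦ True,  E ↦ True,  F ↦ False.

Satisfiable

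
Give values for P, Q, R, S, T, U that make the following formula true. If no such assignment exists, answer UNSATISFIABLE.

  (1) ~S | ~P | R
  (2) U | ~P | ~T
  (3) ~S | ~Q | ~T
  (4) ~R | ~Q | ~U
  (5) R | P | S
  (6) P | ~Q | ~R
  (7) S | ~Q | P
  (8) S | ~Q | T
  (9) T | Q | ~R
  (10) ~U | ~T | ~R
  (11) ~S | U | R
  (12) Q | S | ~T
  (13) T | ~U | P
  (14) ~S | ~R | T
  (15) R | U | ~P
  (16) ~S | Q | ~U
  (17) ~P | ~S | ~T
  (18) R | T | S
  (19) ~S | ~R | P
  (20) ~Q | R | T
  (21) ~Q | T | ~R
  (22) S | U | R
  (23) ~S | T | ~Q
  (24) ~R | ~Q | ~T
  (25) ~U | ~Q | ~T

UNSATISFIABLE

Try S = 0.
Try R = 1.
Try Q = 0.
The clause (T) is unit, so T = 1.
Now (~T) is unsatisfied and unit — conflict.
Backtrack on Q: now try Q = 1.
The clause (~U) is unit, so U = 0.
The clause (P) is unit, so P = 1.
The clause (~T) is unit, so T = 0.
Now (T) is unsatisfied and unit — conflict.
Neither Q = 1 nor Q = 0 works.
Backtrack on R: now try R = 0.
The clause (P) is unit, so P = 1.
The clause (U) is unit, so U = 1.
The clause (T) is unit, so T = 1.
The clause (Q) is unit, so Q = 1.
Now (~Q) is unsatisfied and unit — conflict.
Neither R = 1 nor R = 0 works.
Backtrack on S: now try S = 1.
Try P = 0.
The clause (~R) is unit, so R = 0.
The clause (U) is unit, so U = 1.
The clause (T) is unit, so T = 1.
The clause (~Q) is unit, so Q = 0.
Now (Q) is unsatisfied and unit — conflict.
Backtrack on P: now try P = 1.
The clause (R) is unit, so R = 1.
The clause (T) is unit, so T = 1.
Now (~T) is unsatisfied and unit — conflict.
Neither P = 1 nor P = 0 works.
Neither S = 1 nor S = 0 works.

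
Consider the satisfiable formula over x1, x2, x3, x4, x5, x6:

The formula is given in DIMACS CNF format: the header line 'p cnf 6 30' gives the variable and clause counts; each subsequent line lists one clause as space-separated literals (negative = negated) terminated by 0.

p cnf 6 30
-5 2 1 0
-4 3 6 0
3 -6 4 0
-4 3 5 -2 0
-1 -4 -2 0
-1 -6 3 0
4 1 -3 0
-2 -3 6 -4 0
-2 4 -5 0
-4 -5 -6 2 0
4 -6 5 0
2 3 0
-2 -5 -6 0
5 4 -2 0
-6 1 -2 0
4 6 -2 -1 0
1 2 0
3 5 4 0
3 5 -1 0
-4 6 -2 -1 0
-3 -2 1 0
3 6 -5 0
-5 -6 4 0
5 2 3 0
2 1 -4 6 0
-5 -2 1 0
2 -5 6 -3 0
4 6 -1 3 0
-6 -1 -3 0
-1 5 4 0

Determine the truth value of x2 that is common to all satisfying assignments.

Suppose x2 = True.
Case x1 = False:
Unit clause (¬x6) forces x6 = False.
Unit clause (¬x3) forces x3 = False.
Unit clause (¬x4) forces x4 = False.
Unit clause (¬x5) forces x5 = False.
That conflicts with the unit clause (x5).
That branch fails; take x1 = True instead.
Unit clause (¬x4) forces x4 = False.
Unit clause (¬x5) forces x5 = False.
That conflicts with the unit clause (x5).
Neither x1 = True nor x1 = False works.
So every satisfying assignment has x2 = False.

False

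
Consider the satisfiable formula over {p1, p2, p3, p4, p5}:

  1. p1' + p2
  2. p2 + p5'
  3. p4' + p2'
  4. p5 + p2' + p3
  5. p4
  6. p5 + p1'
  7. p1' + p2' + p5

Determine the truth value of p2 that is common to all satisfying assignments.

Suppose p2 = 1.
(p4') alone gives p4 = 0.
That conflicts with the unit clause (p4).
So every satisfying assignment has p2 = False.

False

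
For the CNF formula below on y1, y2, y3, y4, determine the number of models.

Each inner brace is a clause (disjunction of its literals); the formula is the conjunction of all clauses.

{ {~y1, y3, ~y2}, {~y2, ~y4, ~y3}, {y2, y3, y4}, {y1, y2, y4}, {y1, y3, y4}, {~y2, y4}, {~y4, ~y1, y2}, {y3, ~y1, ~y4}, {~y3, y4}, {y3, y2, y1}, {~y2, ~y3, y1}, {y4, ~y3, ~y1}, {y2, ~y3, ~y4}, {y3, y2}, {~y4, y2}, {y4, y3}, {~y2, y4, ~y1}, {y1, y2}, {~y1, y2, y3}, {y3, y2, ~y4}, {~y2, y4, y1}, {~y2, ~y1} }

1

There are 2^4 = 16 truth assignments over (y1, y2, y3, y4).
Split on y1. With y1 = 1, the clauses containing y1 are satisfied and ~y1 drops from the rest; 0 of the 2^3 = 8 assignments to the other variables satisfy what remains.
With y1 = 0, by the same count on the reduced clause set, 1 assignment works.
Total: 0 + 1 = 1.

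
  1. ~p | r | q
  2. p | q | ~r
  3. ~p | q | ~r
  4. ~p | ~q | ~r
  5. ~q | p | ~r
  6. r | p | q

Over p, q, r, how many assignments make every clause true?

There are 2^3 = 8 truth assignments over (p, q, r).
Check each against the 6 clauses (columns in the order p, q, r):
  F F F  ✗ fails (r | p | q)
  F F T  ✗ fails (p | q | ~r)
  F T F  ✓ satisfies all
  F T T  ✗ fails (~q | p | ~r)
  T F F  ✗ fails (~p | r | q)
  T F T  ✗ fails (~p | q | ~r)
  T T F  ✓ satisfies all
  T T T  ✗ fails (~p | ~q | ~r)
2 of the 8 rows are models.

2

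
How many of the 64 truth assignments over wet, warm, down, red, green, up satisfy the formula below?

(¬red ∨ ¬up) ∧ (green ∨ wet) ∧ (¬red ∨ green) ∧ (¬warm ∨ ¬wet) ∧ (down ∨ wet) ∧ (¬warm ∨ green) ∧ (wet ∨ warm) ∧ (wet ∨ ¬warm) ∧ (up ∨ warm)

4

There are 2^6 = 64 truth assignments over (wet, warm, down, red, green, up).
Split on green. With green = True, the clauses containing green are satisfied and ¬green drops from the rest; 2 of the 2^5 = 32 assignments to the other variables satisfy what remains.
With green = False, by the same count on the reduced clause set, 2 assignments work.
(One model: wet=T, warm=F, down=F, red=F, green=F, up=T.)
Total: 2 + 2 = 4.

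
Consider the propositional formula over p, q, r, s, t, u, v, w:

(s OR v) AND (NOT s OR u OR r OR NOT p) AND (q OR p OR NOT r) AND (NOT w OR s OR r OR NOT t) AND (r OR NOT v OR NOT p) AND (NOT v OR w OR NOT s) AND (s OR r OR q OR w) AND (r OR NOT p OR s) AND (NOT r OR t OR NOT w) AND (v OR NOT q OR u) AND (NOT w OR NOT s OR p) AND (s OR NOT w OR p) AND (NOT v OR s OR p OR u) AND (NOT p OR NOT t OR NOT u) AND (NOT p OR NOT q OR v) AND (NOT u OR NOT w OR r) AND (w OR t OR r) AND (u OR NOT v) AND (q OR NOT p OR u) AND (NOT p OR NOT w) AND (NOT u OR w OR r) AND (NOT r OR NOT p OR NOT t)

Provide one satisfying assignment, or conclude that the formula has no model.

p ↦ true,  q ↦ false,  r ↦ true,  s ↦ false,  t ↦ false,  u ↦ true,  v ↦ true,  w ↦ false

Case s = false:
The clause (v) is unit, so v = true.
The clause (u) is unit, so u = true.
Case r = true:
Case q = false:
The clause (p) is unit, so p = true.
The clause (NOT t) is unit, so t = false.
The clause (NOT w) is unit, so w = false.
All clauses are satisfied.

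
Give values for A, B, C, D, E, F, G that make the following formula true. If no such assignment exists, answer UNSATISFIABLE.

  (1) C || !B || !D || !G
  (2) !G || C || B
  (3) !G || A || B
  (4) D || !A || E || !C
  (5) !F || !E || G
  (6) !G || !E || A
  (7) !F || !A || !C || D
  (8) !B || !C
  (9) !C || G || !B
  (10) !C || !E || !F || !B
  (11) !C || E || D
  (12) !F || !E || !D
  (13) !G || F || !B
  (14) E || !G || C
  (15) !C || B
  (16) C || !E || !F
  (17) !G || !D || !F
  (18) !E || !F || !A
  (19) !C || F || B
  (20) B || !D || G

A=true; B=true; C=false; D=false; E=false; F=false; G=false

Suppose B = true.
The clause (!C) is unit, so C = false.
Suppose D = false.
Suppose G = false.
Suppose F = false.
All clauses hold; A, E can take either value.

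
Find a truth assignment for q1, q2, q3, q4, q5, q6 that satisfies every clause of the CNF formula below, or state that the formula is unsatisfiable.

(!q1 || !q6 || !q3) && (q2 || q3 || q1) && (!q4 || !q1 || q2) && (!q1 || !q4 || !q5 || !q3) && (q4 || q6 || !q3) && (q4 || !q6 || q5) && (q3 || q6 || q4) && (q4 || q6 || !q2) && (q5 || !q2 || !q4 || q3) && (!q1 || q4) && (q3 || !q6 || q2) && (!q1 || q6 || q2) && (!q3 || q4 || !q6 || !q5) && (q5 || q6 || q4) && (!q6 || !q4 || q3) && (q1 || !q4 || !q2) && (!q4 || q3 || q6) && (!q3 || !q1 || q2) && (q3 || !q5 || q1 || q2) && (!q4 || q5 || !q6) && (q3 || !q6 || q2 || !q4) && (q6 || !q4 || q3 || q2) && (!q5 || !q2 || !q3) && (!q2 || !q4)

Try q1 = false.
Try q2 = false.
From the singleton clause (q3), q3 = true.
Try q4 = true.
Try q5 = true.
All clauses hold; q6 can take either value.

q1: false,  q2: false,  q3: true,  q4: true,  q5: true,  q6: true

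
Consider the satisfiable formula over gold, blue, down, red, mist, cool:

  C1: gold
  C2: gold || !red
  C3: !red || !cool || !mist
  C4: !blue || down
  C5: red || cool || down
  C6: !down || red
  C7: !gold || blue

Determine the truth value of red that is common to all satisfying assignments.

True

Suppose red = false.
Unit clause (gold) forces gold = true.
Unit clause (!down) forces down = false.
Unit clause (!blue) forces blue = false.
Now (blue) is unsatisfied and unit — conflict.
So every satisfying assignment has red = True.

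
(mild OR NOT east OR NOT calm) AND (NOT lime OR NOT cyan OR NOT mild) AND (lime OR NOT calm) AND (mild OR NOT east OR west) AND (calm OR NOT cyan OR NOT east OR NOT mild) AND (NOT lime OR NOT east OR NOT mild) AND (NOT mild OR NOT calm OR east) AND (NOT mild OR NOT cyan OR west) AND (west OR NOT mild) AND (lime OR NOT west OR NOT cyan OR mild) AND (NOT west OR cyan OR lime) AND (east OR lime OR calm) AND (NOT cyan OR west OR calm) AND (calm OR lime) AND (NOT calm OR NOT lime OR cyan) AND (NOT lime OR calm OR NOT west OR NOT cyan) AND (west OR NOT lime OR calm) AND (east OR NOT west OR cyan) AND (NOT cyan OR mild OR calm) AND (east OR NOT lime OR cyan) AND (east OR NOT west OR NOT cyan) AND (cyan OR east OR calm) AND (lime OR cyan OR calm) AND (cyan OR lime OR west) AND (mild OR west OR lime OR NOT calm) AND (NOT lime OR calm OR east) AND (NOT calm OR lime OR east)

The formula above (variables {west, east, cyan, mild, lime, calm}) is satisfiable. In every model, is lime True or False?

Suppose lime = false.
Unit clause (NOT calm) forces calm = false.
But (calm) is also a unit clause — contradiction.
So every satisfying assignment has lime = True.

True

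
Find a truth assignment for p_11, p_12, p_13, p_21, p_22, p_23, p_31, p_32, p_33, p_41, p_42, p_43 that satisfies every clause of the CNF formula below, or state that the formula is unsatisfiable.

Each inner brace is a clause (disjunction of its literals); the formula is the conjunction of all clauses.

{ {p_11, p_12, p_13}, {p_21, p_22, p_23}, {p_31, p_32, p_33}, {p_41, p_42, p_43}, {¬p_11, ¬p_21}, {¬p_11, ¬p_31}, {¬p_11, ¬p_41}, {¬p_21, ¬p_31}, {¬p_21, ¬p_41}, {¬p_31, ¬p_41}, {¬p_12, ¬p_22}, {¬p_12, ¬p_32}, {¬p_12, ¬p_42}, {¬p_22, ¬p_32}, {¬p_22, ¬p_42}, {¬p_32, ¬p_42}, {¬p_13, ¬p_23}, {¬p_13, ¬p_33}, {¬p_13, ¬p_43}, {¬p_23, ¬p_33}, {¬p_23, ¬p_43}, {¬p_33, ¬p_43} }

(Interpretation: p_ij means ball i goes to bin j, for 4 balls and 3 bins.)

UNSATISFIABLE

Case p_11 = False:
Case p_12 = True:
The clause (¬p_22) is unit, so p_22 = False.
The clause (¬p_32) is unit, so p_32 = False.
The clause (¬p_42) is unit, so p_42 = False.
Case p_21 = True:
The clause (¬p_31) is unit, so p_31 = False.
The clause (p_33) is unit, so p_33 = True.
The clause (¬p_41) is unit, so p_41 = False.
The clause (p_43) is unit, so p_43 = True.
But (¬p_43) is also a unit clause — contradiction.
That branch fails; take p_21 = False instead.
The clause (p_23) is unit, so p_23 = True.
The clause (¬p_13) is unit, so p_13 = False.
The clause (¬p_33) is unit, so p_33 = False.
The clause (p_31) is unit, so p_31 = True.
The clause (¬p_41) is unit, so p_41 = False.
The clause (p_43) is unit, so p_43 = True.
But (¬p_43) is also a unit clause — contradiction.
Both values of p_21 lead to a conflict.
That branch fails; take p_12 = False instead.
The clause (p_13) is unit, so p_13 = True.
The clause (¬p_23) is unit, so p_23 = False.
The clause (¬p_33) is unit, so p_33 = False.
The clause (¬p_43) is unit, so p_43 = False.
Case p_21 = True:
The clause (¬p_31) is unit, so p_31 = False.
The clause (p_32) is unit, so p_32 = True.
The clause (¬p_41) is unit, so p_41 = False.
The clause (p_42) is unit, so p_42 = True.
But (¬p_42) is also a unit clause — contradiction.
That branch fails; take p_21 = False instead.
The clause (p_22) is unit, so p_22 = True.
The clause (¬p_32) is unit, so p_32 = False.
The clause (p_31) is unit, so p_31 = True.
The clause (¬p_41) is unit, so p_41 = False.
The clause (p_42) is unit, so p_42 = True.
But (¬p_42) is also a unit clause — contradiction.
Both values of p_21 lead to a conflict.
Both values of p_12 lead to a conflict.
That branch fails; take p_11 = True instead.
The clause (¬p_21) is unit, so p_21 = False.
The clause (¬p_31) is unit, so p_31 = False.
The clause (¬p_41) is unit, so p_41 = False.
Case p_22 = True:
The clause (¬p_12) is unit, so p_12 = False.
The clause (¬p_32) is unit, so p_32 = False.
The clause (p_33) is unit, so p_33 = True.
The clause (¬p_42) is unit, so p_42 = False.
The clause (p_43) is unit, so p_43 = True.
But (¬p_43) is also a unit clause — contradiction.
That branch fails; take p_22 = False instead.
The clause (p_23) is unit, so p_23 = True.
The clause (¬p_13) is unit, so p_13 = False.
The clause (¬p_33) is unit, so p_33 = False.
The clause (p_32) is unit, so p_32 = True.
The clause (¬p_12) is unit, so p_12 = False.
The clause (¬p_42) is unit, so p_42 = False.
The clause (p_43) is unit, so p_43 = True.
But (¬p_43) is also a unit clause — contradiction.
Both values of p_22 lead to a conflict.
Both values of p_11 lead to a conflict.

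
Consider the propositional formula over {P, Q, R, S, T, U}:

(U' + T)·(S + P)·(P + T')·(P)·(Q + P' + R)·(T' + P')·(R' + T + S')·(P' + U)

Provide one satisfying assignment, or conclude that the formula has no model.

UNSATISFIABLE

The clause (P) is unit, so P = 1.
The clause (T') is unit, so T = 0.
The clause (U') is unit, so U = 0.
That conflicts with the unit clause (U).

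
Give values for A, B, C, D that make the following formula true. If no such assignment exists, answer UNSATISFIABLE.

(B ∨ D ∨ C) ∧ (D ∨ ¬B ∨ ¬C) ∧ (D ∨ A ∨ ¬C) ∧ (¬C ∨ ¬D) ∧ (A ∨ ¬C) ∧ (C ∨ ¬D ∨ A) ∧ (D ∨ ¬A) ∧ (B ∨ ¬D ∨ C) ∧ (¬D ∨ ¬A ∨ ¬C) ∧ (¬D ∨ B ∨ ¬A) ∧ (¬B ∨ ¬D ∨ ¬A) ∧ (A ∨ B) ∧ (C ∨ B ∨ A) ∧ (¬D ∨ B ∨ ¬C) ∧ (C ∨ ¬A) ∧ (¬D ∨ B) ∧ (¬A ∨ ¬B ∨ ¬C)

A: False; B: True; C: False; D: False

Suppose C = False.
From the singleton clause (¬A), A = False.
From the singleton clause (¬D), D = False.
From the singleton clause (B), B = True.
Every clause now holds.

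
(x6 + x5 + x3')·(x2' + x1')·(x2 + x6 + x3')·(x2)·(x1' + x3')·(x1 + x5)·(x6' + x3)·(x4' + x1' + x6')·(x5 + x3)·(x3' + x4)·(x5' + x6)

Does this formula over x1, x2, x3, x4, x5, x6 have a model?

The clause (x2) is unit, so x2 = 1.
The clause (x1') is unit, so x1 = 0.
The clause (x5) is unit, so x5 = 1.
The clause (x6) is unit, so x6 = 1.
The clause (x3) is unit, so x3 = 1.
The clause (x4) is unit, so x4 = 1.
Every clause now holds.
A satisfying assignment: x1=0,  x2=1,  x3=1,  x4=1,  x5=1,  x6=1.

Satisfiable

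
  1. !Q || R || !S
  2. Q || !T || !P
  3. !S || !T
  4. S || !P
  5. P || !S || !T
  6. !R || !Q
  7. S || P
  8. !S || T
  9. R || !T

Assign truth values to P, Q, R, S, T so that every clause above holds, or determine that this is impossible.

Try S = false.
The clause (!P) is unit, so P = false.
That conflicts with the unit clause (P).
Backtrack on S: now try S = true.
The clause (!T) is unit, so T = false.
That conflicts with the unit clause (T).
Both values of S lead to a conflict.

UNSATISFIABLE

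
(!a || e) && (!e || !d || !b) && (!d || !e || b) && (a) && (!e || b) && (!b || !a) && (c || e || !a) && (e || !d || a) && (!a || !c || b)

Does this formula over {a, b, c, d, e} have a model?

Unsatisfiable

The clause (a) is unit, so a = true.
The clause (e) is unit, so e = true.
The clause (b) is unit, so b = true.
That conflicts with the unit clause (!b).
No assignment satisfies every clause.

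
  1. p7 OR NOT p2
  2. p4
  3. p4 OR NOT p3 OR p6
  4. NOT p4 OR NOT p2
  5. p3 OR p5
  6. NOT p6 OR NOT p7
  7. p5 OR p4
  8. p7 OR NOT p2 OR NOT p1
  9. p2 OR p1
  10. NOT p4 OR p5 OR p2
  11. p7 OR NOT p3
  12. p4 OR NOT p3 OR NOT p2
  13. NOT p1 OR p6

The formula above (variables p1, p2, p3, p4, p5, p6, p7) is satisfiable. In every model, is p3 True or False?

Suppose p3 = true.
The clause (p4) is unit, so p4 = true.
The clause (NOT p2) is unit, so p2 = false.
The clause (p1) is unit, so p1 = true.
The clause (p5) is unit, so p5 = true.
The clause (p7) is unit, so p7 = true.
The clause (NOT p6) is unit, so p6 = false.
That conflicts with the unit clause (p6).
So every satisfying assignment has p3 = False.

False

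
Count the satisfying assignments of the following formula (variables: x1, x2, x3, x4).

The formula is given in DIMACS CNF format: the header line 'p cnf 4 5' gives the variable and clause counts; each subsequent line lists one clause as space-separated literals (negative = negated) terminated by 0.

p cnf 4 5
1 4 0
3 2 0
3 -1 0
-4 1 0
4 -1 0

2

There are 2^4 = 16 truth assignments over (x1, x2, x3, x4).
Check each against the 5 clauses (columns in the order x1, x2, x3, x4):
  F F F F  ✗ fails (x1 ∨ x4)
  F F F T  ✗ fails (x3 ∨ x2)
  F F T F  ✗ fails (x1 ∨ x4)
  F F T T  ✗ fails (¬x4 ∨ x1)
  F T F F  ✗ fails (x1 ∨ x4)
  F T F T  ✗ fails (¬x4 ∨ x1)
  F T T F  ✗ fails (x1 ∨ x4)
  F T T T  ✗ fails (¬x4 ∨ x1)
  T F F F  ✗ fails (x3 ∨ x2)
  T F F T  ✗ fails (x3 ∨ x2)
  T F T F  ✗ fails (x4 ∨ ¬x1)
  T F T T  ✓ satisfies all
  T T F F  ✗ fails (x3 ∨ ¬x1)
  T T F T  ✗ fails (x3 ∨ ¬x1)
  T T T F  ✗ fails (x4 ∨ ¬x1)
  T T T T  ✓ satisfies all
2 of the 16 rows are models.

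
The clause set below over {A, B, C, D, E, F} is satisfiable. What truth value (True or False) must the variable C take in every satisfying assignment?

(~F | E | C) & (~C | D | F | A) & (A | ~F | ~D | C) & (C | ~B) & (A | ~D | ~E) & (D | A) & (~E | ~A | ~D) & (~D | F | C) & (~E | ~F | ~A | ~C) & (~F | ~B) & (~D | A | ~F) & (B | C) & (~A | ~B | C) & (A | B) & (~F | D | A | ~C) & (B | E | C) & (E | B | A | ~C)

True

Suppose C = 0.
Unit clause (~B) forces B = 0.
That conflicts with the unit clause (B).
So every satisfying assignment has C = True.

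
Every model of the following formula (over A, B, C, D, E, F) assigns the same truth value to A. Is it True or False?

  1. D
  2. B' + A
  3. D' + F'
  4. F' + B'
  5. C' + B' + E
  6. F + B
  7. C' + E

True

Suppose A = 0.
(D) alone gives D = 1.
(B') alone gives B = 0.
(F') alone gives F = 0.
But (F) is also a unit clause — contradiction.
So every satisfying assignment has A = True.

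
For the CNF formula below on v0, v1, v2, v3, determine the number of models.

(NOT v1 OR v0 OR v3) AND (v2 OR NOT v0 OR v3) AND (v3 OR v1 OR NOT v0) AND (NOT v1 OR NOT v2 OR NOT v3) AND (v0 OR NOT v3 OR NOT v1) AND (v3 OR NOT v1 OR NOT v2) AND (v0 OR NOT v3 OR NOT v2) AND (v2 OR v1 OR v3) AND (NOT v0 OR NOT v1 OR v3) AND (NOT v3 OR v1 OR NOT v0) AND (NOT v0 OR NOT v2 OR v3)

There are 2^4 = 16 truth assignments over (v0, v1, v2, v3).
Check each against the 11 clauses (columns in the order v0, v1, v2, v3):
  F F F F  ✗ fails (v2 OR v1 OR v3)
  F F F T  ✓ satisfies all
  F F T F  ✓ satisfies all
  F F T T  ✗ fails (v0 OR NOT v3 OR NOT v2)
  F T F F  ✗ fails (NOT v1 OR v0 OR v3)
  F T F T  ✗ fails (v0 OR NOT v3 OR NOT v1)
  F T T F  ✗ fails (NOT v1 OR v0 OR v3)
  F T T T  ✗ fails (NOT v1 OR NOT v2 OR NOT v3)
  T F F F  ✗ fails (v2 OR NOT v0 OR v3)
  T F F T  ✗ fails (NOT v3 OR v1 OR NOT v0)
  T F T F  ✗ fails (v3 OR v1 OR NOT v0)
  T F T T  ✗ fails (NOT v3 OR v1 OR NOT v0)
  T T F F  ✗ fails (v2 OR NOT v0 OR v3)
  T T F T  ✓ satisfies all
  T T T F  ✗ fails (v3 OR NOT v1 OR NOT v2)
  T T T T  ✗ fails (NOT v1 OR NOT v2 OR NOT v3)
3 of the 16 rows are models.

3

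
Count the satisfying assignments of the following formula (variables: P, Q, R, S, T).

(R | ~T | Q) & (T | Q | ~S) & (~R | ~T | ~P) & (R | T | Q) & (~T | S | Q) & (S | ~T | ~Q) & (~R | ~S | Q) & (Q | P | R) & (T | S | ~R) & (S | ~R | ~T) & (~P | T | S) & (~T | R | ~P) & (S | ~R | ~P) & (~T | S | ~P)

7

There are 2^5 = 32 truth assignments over (P, Q, R, S, T).
Split on T. With T = 1, the clauses containing T are satisfied and ~T drops from the rest; 2 of the 2^4 = 16 assignments to the other variables satisfy what remains.
With T = 0, by the same count on the reduced clause set, 5 assignments work.
Total: 2 + 5 = 7.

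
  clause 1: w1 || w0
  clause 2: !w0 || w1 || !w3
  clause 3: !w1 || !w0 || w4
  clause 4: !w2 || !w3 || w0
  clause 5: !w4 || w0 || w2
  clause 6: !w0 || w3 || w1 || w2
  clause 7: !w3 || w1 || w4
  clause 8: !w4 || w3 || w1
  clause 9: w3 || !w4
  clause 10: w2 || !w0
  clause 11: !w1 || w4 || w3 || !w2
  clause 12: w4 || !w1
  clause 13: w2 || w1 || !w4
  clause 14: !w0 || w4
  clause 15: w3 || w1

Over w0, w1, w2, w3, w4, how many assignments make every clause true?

There are 2^5 = 32 truth assignments over (w0, w1, w2, w3, w4).
Split on w2. With w2 = true, the clauses containing w2 are satisfied and !w2 drops from the rest; 1 of the 2^4 = 16 assignments to the other variables satisfy what remains.
With w2 = false, by the same count on the reduced clause set, 0 assignments work.
(One model: w0=T, w1=T, w2=T, w3=T, w4=T.)
Total: 1 + 0 = 1.

1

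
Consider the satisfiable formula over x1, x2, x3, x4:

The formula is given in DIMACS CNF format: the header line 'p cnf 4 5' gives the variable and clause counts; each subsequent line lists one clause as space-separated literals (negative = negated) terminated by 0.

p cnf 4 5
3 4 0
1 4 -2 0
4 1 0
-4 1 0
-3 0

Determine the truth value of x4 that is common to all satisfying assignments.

Suppose x4 = False.
Unit clause (x3) forces x3 = True.
That conflicts with the unit clause (¬x3).
So every satisfying assignment has x4 = True.

True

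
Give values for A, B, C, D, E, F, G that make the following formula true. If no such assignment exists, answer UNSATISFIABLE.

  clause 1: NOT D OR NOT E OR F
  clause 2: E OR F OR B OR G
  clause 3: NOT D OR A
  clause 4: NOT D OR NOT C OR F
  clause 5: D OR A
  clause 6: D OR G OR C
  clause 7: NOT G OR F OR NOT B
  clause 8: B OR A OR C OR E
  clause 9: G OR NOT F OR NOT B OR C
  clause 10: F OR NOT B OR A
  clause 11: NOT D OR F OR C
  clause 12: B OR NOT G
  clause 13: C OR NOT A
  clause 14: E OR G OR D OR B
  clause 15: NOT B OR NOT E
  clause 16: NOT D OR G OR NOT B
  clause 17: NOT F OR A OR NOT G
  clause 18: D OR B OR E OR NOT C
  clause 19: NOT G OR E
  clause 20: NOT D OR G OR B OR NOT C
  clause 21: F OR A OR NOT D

A ↦ true,  B ↦ false,  C ↦ true,  D ↦ false,  E ↦ true,  F ↦ true,  G ↦ false

Case D = false:
From the singleton clause (A), A = true.
From the singleton clause (C), C = true.
Case B = false:
From the singleton clause (NOT G), G = false.
From the singleton clause (E), E = true.
Every clause is now satisfied; F is unconstrained.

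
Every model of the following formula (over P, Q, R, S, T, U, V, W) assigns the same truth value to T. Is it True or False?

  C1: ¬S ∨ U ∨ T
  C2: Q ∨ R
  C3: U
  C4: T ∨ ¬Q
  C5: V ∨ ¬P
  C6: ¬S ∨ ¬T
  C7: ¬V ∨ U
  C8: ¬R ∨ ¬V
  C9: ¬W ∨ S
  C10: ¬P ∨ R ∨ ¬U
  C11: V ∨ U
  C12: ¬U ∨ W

False

Suppose T = True.
From the singleton clause (U), U = True.
From the singleton clause (¬S), S = False.
From the singleton clause (¬W), W = False.
But (W) is also a unit clause — contradiction.
So every satisfying assignment has T = False.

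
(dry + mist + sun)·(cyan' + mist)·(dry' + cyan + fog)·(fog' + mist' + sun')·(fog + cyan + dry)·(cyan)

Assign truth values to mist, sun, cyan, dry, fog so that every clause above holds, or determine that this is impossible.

mist ↦ 1,  sun ↦ 0,  cyan ↦ 1,  dry ↦ 1,  fog ↦ 1

Unit clause (cyan) forces cyan = 1.
Unit clause (mist) forces mist = 1.
Case fog = 1:
Unit clause (sun') forces sun = 0.
Every clause is now satisfied; dry is unconstrained.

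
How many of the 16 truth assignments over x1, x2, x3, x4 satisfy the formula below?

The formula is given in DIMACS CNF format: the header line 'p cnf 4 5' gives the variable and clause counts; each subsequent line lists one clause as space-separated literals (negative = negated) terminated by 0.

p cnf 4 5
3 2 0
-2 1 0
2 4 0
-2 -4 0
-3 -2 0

3

There are 2^4 = 16 truth assignments over (x1, x2, x3, x4).
Split on x1. With x1 = True, the clauses containing x1 are satisfied and ¬x1 drops from the rest; 2 of the 2^3 = 8 assignments to the other variables satisfy what remains.
With x1 = False, by the same count on the reduced clause set, 1 assignment works.
Total: 2 + 1 = 3.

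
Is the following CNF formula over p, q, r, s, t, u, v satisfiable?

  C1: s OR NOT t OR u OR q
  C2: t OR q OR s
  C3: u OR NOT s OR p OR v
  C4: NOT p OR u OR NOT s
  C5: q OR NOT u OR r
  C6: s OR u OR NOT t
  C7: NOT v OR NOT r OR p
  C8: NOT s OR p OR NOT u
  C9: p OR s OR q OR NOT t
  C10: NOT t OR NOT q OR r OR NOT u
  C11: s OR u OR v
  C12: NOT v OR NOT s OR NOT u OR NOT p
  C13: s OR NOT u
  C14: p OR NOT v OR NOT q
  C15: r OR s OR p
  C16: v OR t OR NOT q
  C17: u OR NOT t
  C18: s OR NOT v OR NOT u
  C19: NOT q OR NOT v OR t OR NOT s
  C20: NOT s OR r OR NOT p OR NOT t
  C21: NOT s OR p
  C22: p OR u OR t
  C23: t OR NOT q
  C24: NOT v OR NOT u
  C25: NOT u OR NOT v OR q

Yes, satisfiable

Branch on s: set s = true.
From the singleton clause (p), p = true.
From the singleton clause (u), u = true.
From the singleton clause (NOT v), v = false.
Branch on q: set q = false.
From the singleton clause (r), r = true.
No clause remains; t is free.
A satisfying assignment: p ↦ true; q ↦ false; r ↦ true; s ↦ true; t ↦ false; u ↦ true; v ↦ false.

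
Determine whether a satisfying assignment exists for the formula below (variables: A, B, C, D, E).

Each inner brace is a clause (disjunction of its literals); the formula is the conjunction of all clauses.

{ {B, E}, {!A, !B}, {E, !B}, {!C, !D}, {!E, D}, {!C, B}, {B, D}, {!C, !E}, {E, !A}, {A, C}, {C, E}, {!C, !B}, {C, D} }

Case B = false:
(E) alone gives E = true.
(D) alone gives D = true.
(!C) alone gives C = false.
(A) alone gives A = true.
Every clause now holds.
A satisfying assignment: A ↦ true, B ↦ false, C ↦ false, D ↦ true, E ↦ true.

Yes, satisfiable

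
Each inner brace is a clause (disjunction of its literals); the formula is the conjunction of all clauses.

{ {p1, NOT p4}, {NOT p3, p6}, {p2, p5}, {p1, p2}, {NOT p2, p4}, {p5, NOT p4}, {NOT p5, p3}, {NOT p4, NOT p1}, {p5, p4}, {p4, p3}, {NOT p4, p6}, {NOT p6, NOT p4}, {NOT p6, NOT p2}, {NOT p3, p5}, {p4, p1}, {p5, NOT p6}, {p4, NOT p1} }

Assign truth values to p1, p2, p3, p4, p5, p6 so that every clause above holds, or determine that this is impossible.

Suppose p1 = true.
The clause (NOT p4) is unit, so p4 = false.
That conflicts with the unit clause (p4).
So p1 must be the other value — set p1 = false.
The clause (NOT p4) is unit, so p4 = false.
That conflicts with the unit clause (p4).
Both values of p1 lead to a conflict.

UNSATISFIABLE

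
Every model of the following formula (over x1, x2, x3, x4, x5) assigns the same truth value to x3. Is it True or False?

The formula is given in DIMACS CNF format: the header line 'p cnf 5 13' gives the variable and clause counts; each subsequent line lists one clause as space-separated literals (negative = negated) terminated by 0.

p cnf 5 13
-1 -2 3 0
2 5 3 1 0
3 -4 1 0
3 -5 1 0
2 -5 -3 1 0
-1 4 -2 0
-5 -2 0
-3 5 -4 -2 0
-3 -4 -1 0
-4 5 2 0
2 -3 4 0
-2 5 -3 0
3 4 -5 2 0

False

Suppose x3 = True.
Branch on x5: set x5 = False.
(¬x2) alone gives x2 = False.
(¬x4) alone gives x4 = False.
Now (x4) is unsatisfied and unit — conflict.
Backtrack on x5: now try x5 = True.
(¬x2) alone gives x2 = False.
(x1) alone gives x1 = True.
(¬x4) alone gives x4 = False.
Now (x4) is unsatisfied and unit — conflict.
Both values of x5 lead to a conflict.
So every satisfying assignment has x3 = False.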